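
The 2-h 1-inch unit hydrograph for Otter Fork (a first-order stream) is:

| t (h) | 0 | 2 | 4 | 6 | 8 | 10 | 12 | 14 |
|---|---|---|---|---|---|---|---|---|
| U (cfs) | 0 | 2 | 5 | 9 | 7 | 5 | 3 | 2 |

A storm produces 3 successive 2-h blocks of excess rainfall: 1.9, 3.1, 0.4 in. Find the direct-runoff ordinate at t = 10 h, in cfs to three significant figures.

Q ≈ 34.8 cfs

By discrete convolution, Q_j = Σ (P_i / 1 in) · U_{j−i}.
At t = 10 h (j=5): Q = (1.9/1)·5 + (3.1/1)·7 + (0.4/1)·9 = 34.8 cfs.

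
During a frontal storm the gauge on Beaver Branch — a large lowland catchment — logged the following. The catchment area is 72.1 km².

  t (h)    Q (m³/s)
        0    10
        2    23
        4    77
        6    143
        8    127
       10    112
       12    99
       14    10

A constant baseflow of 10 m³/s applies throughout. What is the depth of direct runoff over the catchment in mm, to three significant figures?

d ≈ 52.0 mm

Direct runoff: 0.0, 13.0, 67.0, 133.0, 117.0, 102.0, 89.0, 0.0 m³/s; ΣQ_DR = 521.0 m³/s.
V = ΣQ_DR · Δt = 521.0 × 7200 s = 3.751 × 10^6 m³.
Over A = 72.1 km², depth = V / A = 52.0 mm.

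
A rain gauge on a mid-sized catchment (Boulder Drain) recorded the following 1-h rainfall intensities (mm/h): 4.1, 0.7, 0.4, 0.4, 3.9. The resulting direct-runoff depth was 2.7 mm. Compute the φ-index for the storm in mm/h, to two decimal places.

φ ≈ 2.65 mm/h

Only the 2 blocks with intensity above φ contribute runoff: 4.1, 3.9 mm/h.
Σ(I−φ)·Δt = d  ⇒  (4.1+3.9 − 2φ)·1 = 2.7
φ = (8.000 − 2.7/1) / 2 = 2.65 mm/h.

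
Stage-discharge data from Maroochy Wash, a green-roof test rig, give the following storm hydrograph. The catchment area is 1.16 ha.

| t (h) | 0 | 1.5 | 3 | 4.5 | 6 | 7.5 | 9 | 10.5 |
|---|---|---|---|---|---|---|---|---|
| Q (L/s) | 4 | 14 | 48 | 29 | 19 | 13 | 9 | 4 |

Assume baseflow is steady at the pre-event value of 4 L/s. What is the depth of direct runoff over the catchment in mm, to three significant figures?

Direct runoff: 0.0, 10.0, 44.0, 25.0, 15.0, 9.0, 5.0, 0.0 L/s; ΣQ_DR = 108.0 L/s.
V = ΣQ_DR · Δt = 108.0 × 5400 s = 5.832 × 10^5 L.
Over A = 1.16 ha, depth = V / A = 50.3 mm.

d ≈ 50.3 mm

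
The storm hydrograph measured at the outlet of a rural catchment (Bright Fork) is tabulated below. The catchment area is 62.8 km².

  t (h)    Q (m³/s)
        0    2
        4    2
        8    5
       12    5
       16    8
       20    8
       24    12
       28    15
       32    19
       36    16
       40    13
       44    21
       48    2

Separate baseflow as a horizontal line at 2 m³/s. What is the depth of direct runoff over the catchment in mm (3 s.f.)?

d ≈ 23.4 mm

Direct runoff: 0.0, 0.0, 3.0, 3.0, 6.0, 6.0, 10.0, 13.0, 17.0, 14.0, 11.0, 19.0, 0.0 m³/s; ΣQ_DR = 102.0 m³/s.
V = ΣQ_DR · Δt = 102.0 × 14400 s = 1.469 × 10^6 m³.
Over A = 62.8 km², depth = V / A = 23.4 mm.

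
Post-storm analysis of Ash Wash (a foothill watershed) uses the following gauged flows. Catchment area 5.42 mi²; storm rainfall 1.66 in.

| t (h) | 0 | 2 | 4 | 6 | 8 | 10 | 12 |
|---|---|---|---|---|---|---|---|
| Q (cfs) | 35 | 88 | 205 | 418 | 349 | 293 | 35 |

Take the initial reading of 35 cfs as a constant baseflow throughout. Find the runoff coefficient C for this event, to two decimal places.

ΣQ_DR = 1178 cfs; V = ΣQ_DR·Δt = 8.482 × 10^6 ft³.
Runoff depth d = V / A = 0.6736 in.
C = d / P = 0.6736 / 1.66 = 0.41.

C ≈ 0.41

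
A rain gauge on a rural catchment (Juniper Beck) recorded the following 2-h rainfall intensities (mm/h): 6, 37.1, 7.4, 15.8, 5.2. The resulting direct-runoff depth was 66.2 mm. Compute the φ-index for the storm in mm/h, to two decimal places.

Only the 2 blocks with intensity above φ contribute runoff: 37.1, 15.8 mm/h.
Σ(I−φ)·Δt = d  ⇒  (37.1+15.8 − 2φ)·2 = 66.2
φ = (52.90 − 66.2/2) / 2 = 9.90 mm/h.

φ ≈ 9.90 mm/h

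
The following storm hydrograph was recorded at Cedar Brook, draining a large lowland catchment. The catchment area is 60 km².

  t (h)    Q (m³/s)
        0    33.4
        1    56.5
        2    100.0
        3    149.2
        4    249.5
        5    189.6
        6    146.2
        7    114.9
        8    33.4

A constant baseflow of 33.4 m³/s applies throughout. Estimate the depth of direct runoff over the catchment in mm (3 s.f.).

Direct runoff: 0.0, 23.1, 66.6, 115.8, 216.1, 156.2, 112.8, 81.5, 0.0 m³/s; ΣQ_DR = 772.1 m³/s.
V = ΣQ_DR · Δt = 772.1 × 3600 s = 2.780 × 10^6 m³.
Over A = 60 km², depth = V / A = 46.3 mm.

d ≈ 46.3 mm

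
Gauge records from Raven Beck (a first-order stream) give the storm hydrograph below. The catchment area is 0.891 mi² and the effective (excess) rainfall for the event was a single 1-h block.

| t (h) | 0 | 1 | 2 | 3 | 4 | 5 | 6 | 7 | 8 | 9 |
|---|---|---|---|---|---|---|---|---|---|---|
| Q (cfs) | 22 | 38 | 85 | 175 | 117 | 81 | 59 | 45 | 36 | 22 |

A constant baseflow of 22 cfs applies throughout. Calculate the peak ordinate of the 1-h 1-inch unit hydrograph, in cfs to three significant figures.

Direct runoff: 0.0, 16.0, 63.0, 153.0, 95.0, 59.0, 37.0, 23.0, 14.0, 0.0 cfs; ΣQ_DR = 460.0 cfs, peak = 153.0 cfs.
Runoff depth d = ΣQ_DR·Δt / A = 460.0 × 3600 / (0.891 mi²) = 0.8000 in.
The 1-inch UH is the DRH scaled by (1 in)/d, so U_p = 153.0 × 1/0.8000 = 191 cfs.

U_p ≈ 191 cfs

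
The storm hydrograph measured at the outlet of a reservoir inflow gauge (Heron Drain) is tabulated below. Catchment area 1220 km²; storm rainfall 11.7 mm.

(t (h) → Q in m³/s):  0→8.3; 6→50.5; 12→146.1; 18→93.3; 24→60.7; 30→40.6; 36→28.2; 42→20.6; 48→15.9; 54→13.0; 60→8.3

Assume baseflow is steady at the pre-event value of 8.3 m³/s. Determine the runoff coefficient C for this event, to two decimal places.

C ≈ 0.60

ΣQ_DR = 394.2 m³/s; V = ΣQ_DR·Δt = 8.515 × 10^6 m³.
Runoff depth d = V / A = 6.979 mm.
C = d / P = 6.979 / 11.7 = 0.60.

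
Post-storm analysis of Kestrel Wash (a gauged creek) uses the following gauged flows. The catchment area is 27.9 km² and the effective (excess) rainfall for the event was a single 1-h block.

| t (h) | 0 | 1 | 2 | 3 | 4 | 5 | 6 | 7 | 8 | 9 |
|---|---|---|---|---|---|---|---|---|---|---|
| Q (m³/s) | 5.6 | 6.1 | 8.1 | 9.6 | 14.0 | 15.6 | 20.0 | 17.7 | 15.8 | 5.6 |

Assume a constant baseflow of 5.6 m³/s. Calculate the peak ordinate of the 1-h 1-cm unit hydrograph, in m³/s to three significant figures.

U_p ≈ 18.0 m³/s

Direct runoff: 0.0, 0.5, 2.5, 4.0, 8.4, 10.0, 14.4, 12.1, 10.2, 0.0 m³/s; ΣQ_DR = 62.10 m³/s, peak = 14.4 m³/s.
Runoff depth d = ΣQ_DR·Δt / A = 62.10 × 3600 / (27.9 km²) = 8.013 mm.
The 1-cm UH is the DRH scaled by (10 mm)/d, so U_p = 14.4 × 10/8.013 = 18.0 m³/s.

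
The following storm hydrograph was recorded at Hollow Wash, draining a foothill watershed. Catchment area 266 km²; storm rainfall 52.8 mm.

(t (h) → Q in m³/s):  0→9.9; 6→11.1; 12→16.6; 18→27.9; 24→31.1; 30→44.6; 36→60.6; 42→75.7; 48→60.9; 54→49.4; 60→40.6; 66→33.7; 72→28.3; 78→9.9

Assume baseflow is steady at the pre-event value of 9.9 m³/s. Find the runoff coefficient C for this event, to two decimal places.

C ≈ 0.56

ΣQ_DR = 361.7 m³/s; V = ΣQ_DR·Δt = 7.813 × 10^6 m³.
Runoff depth d = V / A = 29.37 mm.
C = d / P = 29.37 / 52.8 = 0.56.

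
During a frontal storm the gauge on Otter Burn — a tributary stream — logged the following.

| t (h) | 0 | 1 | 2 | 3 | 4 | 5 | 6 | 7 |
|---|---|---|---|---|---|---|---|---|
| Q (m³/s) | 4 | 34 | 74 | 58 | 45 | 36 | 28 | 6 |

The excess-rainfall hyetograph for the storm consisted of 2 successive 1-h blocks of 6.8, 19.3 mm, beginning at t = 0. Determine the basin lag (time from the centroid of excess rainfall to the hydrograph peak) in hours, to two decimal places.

Centroid of excess rainfall: t_c = Σ P_i·t̄_i / ΣP_i = 1.2395 h (block centres at 0.5, 1.5 h).
Hydrograph peak occurs at t = 2 h, so basin lag t_L = 2 − 1.2395 = 0.76 h.

t_L ≈ 0.76 h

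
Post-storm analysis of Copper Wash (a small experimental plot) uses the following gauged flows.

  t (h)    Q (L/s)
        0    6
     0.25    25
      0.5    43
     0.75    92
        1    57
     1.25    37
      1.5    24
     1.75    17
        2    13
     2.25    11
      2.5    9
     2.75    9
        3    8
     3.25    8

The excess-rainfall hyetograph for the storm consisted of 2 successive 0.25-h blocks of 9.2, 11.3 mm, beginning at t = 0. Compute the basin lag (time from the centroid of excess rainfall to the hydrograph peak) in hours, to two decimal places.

t_L ≈ 0.49 h

Centroid of excess rainfall: t_c = Σ P_i·t̄_i / ΣP_i = 0.2628 h (block centres at 0.125, 0.375 h).
Hydrograph peak occurs at t = 0.75 h, so basin lag t_L = 0.75 − 0.2628 = 0.49 h.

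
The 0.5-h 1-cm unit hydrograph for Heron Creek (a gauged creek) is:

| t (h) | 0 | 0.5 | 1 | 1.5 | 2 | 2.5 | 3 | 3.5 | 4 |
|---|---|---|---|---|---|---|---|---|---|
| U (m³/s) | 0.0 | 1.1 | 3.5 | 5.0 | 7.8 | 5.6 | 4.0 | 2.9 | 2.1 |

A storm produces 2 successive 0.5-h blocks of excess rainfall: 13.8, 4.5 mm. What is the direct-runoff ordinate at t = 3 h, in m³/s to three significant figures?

Q ≈ 8.04 m³/s

By discrete convolution, Q_j = Σ (P_i / 10 mm) · U_{j−i}.
At t = 3 h (j=6): Q = (13.8/10)·4.0 + (4.5/10)·5.6 = 8.04 m³/s.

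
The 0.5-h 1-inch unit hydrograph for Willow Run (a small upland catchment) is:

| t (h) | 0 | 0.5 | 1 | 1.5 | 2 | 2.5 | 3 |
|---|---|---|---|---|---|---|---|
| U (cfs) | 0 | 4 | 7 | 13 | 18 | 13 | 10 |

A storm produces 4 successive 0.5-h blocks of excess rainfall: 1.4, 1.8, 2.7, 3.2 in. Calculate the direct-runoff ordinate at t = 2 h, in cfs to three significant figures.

By discrete convolution, Q_j = Σ (P_i / 1 in) · U_{j−i}.
At t = 2 h (j=4): Q = (1.4/1)·18 + (1.8/1)·13 + (2.7/1)·7 + (3.2/1)·4 = 80.3 cfs.

Q ≈ 80.3 cfs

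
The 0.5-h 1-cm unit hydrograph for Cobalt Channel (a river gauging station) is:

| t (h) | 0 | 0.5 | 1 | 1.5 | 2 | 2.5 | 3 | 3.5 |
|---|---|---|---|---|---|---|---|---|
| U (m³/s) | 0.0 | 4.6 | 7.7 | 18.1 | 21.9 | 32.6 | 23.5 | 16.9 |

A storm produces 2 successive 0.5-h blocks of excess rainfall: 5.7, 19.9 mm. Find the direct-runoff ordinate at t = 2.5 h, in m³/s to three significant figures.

Q ≈ 62.2 m³/s

By discrete convolution, Q_j = Σ (P_i / 10 mm) · U_{j−i}.
At t = 2.5 h (j=5): Q = (5.7/10)·32.6 + (19.9/10)·21.9 = 62.2 m³/s.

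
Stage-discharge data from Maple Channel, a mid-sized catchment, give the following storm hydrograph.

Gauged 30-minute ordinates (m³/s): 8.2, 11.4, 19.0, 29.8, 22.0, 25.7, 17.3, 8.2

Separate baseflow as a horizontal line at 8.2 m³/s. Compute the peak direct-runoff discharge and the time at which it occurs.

Subtracting baseflow gives direct-runoff ordinates: 0.0, 3.2, 10.8, 21.6, 13.8, 17.5, 9.1, 0.0 m³/s.
The maximum is 21.6 m³/s, occurring at the reading for t = 1.5 h.

Q_p = 21.6 m³/s at t = 1.5 h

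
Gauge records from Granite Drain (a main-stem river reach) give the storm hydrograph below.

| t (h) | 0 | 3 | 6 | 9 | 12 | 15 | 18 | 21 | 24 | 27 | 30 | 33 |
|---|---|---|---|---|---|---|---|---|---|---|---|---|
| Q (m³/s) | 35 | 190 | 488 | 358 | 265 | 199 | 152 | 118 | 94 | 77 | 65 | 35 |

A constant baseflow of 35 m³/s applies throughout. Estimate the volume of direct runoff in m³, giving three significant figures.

Direct-runoff ordinates (Q − Q_b): 0.0, 155.0, 453.0, 323.0, 230.0, 164.0, 117.0, 83.0, 59.0, 42.0, 30.0, 0.0 m³/s.
ΣQ_DR = 1656 m³/s.
With Δt = 3 h = 10800 s, V = ΣQ_DR · Δt = 1656 × 10800 = 1.79 × 10^7 m³.

V ≈ 1.79 × 10^7 m³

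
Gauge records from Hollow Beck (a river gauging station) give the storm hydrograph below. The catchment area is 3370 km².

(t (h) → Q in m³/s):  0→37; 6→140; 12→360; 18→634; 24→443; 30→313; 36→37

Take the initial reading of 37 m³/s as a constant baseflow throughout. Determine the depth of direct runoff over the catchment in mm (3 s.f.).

d ≈ 10.9 mm

Direct runoff: 0.0, 103.0, 323.0, 597.0, 406.0, 276.0, 0.0 m³/s; ΣQ_DR = 1705 m³/s.
V = ΣQ_DR · Δt = 1705 × 21600 s = 3.683 × 10^7 m³.
Over A = 3370 km², depth = V / A = 10.9 mm.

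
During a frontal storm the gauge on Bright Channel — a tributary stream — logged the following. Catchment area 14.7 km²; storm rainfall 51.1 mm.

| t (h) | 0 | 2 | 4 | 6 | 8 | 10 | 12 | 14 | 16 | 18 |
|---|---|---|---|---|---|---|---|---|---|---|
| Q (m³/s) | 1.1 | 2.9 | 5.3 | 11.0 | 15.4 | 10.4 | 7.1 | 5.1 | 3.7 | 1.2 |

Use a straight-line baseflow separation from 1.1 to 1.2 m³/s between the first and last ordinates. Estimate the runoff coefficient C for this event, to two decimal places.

C ≈ 0.50

ΣQ_DR = 51.70 m³/s; V = ΣQ_DR·Δt = 3.722 × 10^5 m³.
Runoff depth d = V / A = 25.32 mm.
C = d / P = 25.32 / 51.1 = 0.50.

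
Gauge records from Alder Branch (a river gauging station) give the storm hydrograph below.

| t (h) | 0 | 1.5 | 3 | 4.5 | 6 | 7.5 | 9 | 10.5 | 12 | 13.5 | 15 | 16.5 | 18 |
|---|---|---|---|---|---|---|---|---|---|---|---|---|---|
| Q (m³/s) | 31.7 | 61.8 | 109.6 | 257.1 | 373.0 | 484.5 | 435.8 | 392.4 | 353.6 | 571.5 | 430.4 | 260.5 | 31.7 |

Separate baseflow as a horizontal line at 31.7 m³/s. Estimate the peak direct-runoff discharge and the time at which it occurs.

Q_p = 539.8 m³/s at t = 13.5 h

Subtracting baseflow gives direct-runoff ordinates: 0.0, 30.1, 77.9, 225.4, 341.3, 452.8, 404.1, 360.7, 321.9, 539.8, 398.7, 228.8, 0.0 m³/s.
The maximum is 539.8 m³/s, occurring at the reading for t = 13.5 h.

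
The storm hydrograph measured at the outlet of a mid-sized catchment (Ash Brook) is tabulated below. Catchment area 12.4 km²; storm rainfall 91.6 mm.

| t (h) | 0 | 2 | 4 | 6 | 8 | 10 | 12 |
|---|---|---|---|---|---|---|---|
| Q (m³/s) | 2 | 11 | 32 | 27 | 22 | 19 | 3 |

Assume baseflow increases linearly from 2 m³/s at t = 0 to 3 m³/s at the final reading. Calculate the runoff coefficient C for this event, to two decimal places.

ΣQ_DR = 98.50 m³/s; V = ΣQ_DR·Δt = 7.092 × 10^5 m³.
Runoff depth d = V / A = 57.19 mm.
C = d / P = 57.19 / 91.6 = 0.62.

C ≈ 0.62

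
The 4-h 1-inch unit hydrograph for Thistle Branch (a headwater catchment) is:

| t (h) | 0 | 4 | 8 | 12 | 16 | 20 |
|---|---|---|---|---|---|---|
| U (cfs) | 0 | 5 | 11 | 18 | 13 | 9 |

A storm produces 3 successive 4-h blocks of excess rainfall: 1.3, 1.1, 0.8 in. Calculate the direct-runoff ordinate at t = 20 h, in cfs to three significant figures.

By discrete convolution, Q_j = Σ (P_i / 1 in) · U_{j−i}.
At t = 20 h (j=5): Q = (1.3/1)·9 + (1.1/1)·13 + (0.8/1)·18 = 40.4 cfs.

Q ≈ 40.4 cfs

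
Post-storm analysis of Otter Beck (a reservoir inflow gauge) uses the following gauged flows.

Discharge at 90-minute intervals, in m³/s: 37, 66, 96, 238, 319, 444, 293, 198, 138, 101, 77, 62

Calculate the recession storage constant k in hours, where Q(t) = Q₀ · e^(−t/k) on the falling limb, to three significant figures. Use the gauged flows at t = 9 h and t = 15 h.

On the falling limb, Q drops from 293 to 77 m³/s between t = 9 h and t = 15 h (Δt = 6 h).
k = −Δt / ln(Q₂/Q₁) = −6 / ln(77/293) = 4.49 h.

k ≈ 4.49 h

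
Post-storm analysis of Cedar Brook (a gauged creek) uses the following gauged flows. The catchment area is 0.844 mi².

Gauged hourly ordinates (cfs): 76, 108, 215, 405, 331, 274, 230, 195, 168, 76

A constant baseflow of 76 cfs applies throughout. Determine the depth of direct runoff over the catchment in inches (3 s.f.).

Direct runoff: 0.0, 32.0, 139.0, 329.0, 255.0, 198.0, 154.0, 119.0, 92.0, 0.0 cfs; ΣQ_DR = 1318 cfs.
V = ΣQ_DR · Δt = 1318 × 3600 s = 4.745 × 10^6 ft³.
Over A = 0.844 mi², depth = V / A = 2.42 in.

d ≈ 2.42 in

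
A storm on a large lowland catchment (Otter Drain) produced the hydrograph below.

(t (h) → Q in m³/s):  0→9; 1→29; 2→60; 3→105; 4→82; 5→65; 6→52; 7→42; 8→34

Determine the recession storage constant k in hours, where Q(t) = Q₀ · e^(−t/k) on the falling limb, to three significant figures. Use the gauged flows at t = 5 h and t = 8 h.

k ≈ 4.63 h

On the falling limb, Q drops from 65 to 34 m³/s between t = 5 h and t = 8 h (Δt = 3 h).
k = −Δt / ln(Q₂/Q₁) = −3 / ln(34/65) = 4.63 h.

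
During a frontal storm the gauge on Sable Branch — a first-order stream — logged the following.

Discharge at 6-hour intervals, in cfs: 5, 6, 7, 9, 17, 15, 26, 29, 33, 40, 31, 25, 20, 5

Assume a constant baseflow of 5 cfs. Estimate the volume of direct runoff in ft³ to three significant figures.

V ≈ 4.28 × 10^6 ft³

Direct-runoff ordinates (Q − Q_b): 0.0, 1.0, 2.0, 4.0, 12.0, 10.0, 21.0, 24.0, 28.0, 35.0, 26.0, 20.0, 15.0, 0.0 cfs.
ΣQ_DR = 198.0 cfs.
With Δt = 6 h = 21600 s, V = ΣQ_DR · Δt = 198.0 × 21600 = 4.28 × 10^6 ft³.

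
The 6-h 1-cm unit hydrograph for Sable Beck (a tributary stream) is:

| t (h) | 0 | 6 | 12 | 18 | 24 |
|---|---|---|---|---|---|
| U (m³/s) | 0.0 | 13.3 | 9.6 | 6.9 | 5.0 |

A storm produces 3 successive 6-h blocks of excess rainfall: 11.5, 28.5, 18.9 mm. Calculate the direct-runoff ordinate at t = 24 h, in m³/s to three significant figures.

Q ≈ 43.6 m³/s

By discrete convolution, Q_j = Σ (P_i / 10 mm) · U_{j−i}.
At t = 24 h (j=4): Q = (11.5/10)·5.0 + (28.5/10)·6.9 + (18.9/10)·9.6 = 43.6 m³/s.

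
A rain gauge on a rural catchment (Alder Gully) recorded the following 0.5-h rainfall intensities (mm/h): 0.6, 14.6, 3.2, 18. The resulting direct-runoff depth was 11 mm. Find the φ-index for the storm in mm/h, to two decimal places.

Only the 2 blocks with intensity above φ contribute runoff: 14.6, 18 mm/h.
Σ(I−φ)·Δt = d  ⇒  (14.6+18 − 2φ)·0.5 = 11
φ = (32.60 − 11/0.5) / 2 = 5.30 mm/h.

φ ≈ 5.30 mm/h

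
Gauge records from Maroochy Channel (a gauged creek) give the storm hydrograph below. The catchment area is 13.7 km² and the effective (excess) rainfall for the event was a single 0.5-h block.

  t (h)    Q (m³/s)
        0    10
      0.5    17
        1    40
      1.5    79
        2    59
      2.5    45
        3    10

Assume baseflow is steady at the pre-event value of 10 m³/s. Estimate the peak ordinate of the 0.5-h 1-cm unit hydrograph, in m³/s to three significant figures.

Direct runoff: 0.0, 7.0, 30.0, 69.0, 49.0, 35.0, 0.0 m³/s; ΣQ_DR = 190.0 m³/s, peak = 69.0 m³/s.
Runoff depth d = ΣQ_DR·Δt / A = 190.0 × 1800 / (13.7 km²) = 24.96 mm.
The 1-cm UH is the DRH scaled by (10 mm)/d, so U_p = 69.0 × 10/24.96 = 27.6 m³/s.

U_p ≈ 27.6 m³/s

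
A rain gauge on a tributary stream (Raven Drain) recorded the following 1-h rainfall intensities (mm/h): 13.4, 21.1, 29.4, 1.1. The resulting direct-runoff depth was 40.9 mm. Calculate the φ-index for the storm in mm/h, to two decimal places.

Only the 3 blocks with intensity above φ contribute runoff: 13.4, 21.1, 29.4 mm/h.
Σ(I−φ)·Δt = d  ⇒  (13.4+21.1+29.4 − 3φ)·1 = 40.9
φ = (63.90 − 40.9/1) / 3 = 7.67 mm/h.

φ ≈ 7.67 mm/h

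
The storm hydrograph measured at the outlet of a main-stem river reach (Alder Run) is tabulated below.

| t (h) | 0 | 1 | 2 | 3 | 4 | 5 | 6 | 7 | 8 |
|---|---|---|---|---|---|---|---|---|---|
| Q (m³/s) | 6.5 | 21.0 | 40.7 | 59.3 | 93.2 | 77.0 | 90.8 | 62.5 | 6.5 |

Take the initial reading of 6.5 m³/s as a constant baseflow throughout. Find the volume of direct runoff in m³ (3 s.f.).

V ≈ 1.44 × 10^6 m³

Direct-runoff ordinates (Q − Q_b): 0.0, 14.5, 34.2, 52.8, 86.7, 70.5, 84.3, 56.0, 0.0 m³/s.
ΣQ_DR = 399.0 m³/s.
With Δt = 1 h = 3600 s, V = ΣQ_DR · Δt = 399.0 × 3600 = 1.44 × 10^6 m³.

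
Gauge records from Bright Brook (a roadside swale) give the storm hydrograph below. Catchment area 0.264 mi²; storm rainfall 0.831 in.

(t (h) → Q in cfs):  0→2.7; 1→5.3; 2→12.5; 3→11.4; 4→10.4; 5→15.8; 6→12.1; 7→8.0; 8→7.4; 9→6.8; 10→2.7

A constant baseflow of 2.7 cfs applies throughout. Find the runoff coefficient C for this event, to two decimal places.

C ≈ 0.46

ΣQ_DR = 65.40 cfs; V = ΣQ_DR·Δt = 2.354 × 10^5 ft³.
Runoff depth d = V / A = 0.3839 in.
C = d / P = 0.3839 / 0.831 = 0.46.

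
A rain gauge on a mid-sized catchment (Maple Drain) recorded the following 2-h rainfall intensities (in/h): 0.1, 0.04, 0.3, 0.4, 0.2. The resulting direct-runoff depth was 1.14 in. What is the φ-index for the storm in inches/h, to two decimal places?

Only the 3 blocks with intensity above φ contribute runoff: 0.3, 0.4, 0.2 in/h.
Σ(I−φ)·Δt = d  ⇒  (0.3+0.4+0.2 − 3φ)·2 = 1.14
φ = (0.9000 − 1.14/2) / 3 = 0.11 in/h.

φ ≈ 0.11 in/h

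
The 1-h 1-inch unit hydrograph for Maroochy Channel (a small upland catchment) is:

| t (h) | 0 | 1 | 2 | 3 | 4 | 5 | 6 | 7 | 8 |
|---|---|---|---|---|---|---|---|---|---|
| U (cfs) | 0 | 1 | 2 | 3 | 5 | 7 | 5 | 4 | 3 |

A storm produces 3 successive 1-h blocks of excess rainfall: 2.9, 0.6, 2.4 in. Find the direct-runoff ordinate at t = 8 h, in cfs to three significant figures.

By discrete convolution, Q_j = Σ (P_i / 1 in) · U_{j−i}.
At t = 8 h (j=8): Q = (2.9/1)·3 + (0.6/1)·4 + (2.4/1)·5 = 23.1 cfs.

Q ≈ 23.1 cfs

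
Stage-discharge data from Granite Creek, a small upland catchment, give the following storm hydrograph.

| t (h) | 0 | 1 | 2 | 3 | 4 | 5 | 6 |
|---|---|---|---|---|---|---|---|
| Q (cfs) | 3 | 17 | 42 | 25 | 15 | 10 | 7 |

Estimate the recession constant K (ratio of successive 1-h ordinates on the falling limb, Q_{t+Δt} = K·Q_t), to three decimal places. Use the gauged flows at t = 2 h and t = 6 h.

K ≈ 0.639

Using the recession-limb readings at t = 2 h and t = 6 h: Q falls from 42 to 7 cfs over 4 intervals.
K = (Q₂/Q₁)^(1/4) = (7/42)^(1/4) = 0.639.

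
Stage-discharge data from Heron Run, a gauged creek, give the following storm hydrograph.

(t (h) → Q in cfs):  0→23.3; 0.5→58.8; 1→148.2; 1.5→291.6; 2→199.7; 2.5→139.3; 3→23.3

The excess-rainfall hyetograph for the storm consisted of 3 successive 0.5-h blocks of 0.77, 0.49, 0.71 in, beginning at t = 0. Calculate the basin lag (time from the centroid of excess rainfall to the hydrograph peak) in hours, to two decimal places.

t_L ≈ 0.77 h

Centroid of excess rainfall: t_c = Σ P_i·t̄_i / ΣP_i = 0.7348 h (block centres at 0.25, 0.75, 1.25 h).
Hydrograph peak occurs at t = 1.5 h, so basin lag t_L = 1.5 − 0.7348 = 0.77 h.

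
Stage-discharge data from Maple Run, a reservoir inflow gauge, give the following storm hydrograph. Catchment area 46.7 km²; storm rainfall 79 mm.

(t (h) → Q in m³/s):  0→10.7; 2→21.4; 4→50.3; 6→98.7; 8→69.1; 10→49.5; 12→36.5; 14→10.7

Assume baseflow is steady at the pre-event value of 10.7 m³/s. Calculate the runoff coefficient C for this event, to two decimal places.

ΣQ_DR = 261.3 m³/s; V = ΣQ_DR·Δt = 1.881 × 10^6 m³.
Runoff depth d = V / A = 40.29 mm.
C = d / P = 40.29 / 79 = 0.51.

C ≈ 0.51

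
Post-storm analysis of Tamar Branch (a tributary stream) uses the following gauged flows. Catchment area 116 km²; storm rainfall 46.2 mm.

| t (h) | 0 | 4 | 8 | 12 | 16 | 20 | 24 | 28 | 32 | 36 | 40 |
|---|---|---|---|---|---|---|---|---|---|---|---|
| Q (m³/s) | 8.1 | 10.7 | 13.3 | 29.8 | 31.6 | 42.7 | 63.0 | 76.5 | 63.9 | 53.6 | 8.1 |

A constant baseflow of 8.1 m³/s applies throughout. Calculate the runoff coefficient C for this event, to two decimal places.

ΣQ_DR = 312.2 m³/s; V = ΣQ_DR·Δt = 4.496 × 10^6 m³.
Runoff depth d = V / A = 38.76 mm.
C = d / P = 38.76 / 46.2 = 0.84.

C ≈ 0.84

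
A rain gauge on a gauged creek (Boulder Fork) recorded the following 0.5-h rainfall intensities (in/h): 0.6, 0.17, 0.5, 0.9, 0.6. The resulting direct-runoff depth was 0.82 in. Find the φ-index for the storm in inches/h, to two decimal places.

φ ≈ 0.24 in/h

Only the 4 blocks with intensity above φ contribute runoff: 0.6, 0.5, 0.9, 0.6 in/h.
Σ(I−φ)·Δt = d  ⇒  (0.6+0.5+0.9+0.6 − 4φ)·0.5 = 0.82
φ = (2.600 − 0.82/0.5) / 4 = 0.24 in/h.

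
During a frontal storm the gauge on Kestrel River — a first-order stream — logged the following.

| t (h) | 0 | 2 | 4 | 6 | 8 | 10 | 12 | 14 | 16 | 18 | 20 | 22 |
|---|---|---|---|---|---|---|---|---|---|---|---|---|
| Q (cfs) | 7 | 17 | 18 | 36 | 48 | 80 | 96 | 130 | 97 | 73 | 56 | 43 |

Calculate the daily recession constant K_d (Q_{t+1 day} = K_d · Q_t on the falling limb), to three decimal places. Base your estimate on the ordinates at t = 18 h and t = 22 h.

Between t = 18 h and t = 22 h the flow falls from 73 to 43 cfs over 2×2 h = 4 h.
Per-interval ratio K = (43/73)^(1/2) = 0.7675; K_d = K^(24/2) = 0.042.

K_d ≈ 0.042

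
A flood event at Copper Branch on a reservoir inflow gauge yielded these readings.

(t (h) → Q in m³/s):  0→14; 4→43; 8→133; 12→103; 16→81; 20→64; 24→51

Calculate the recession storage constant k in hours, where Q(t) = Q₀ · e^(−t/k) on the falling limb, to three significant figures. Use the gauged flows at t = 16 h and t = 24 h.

On the falling limb, Q drops from 81 to 51 m³/s between t = 16 h and t = 24 h (Δt = 8 h).
k = −Δt / ln(Q₂/Q₁) = −8 / ln(51/81) = 17.3 h.

k ≈ 17.3 h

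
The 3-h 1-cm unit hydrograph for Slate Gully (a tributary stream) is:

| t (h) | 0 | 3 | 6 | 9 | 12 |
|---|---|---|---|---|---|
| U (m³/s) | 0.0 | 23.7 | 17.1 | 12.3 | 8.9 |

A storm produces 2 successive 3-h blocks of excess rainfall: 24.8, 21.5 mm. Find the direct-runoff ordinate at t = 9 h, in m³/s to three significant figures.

Q ≈ 67.3 m³/s

By discrete convolution, Q_j = Σ (P_i / 10 mm) · U_{j−i}.
At t = 9 h (j=3): Q = (24.8/10)·12.3 + (21.5/10)·17.1 = 67.3 m³/s.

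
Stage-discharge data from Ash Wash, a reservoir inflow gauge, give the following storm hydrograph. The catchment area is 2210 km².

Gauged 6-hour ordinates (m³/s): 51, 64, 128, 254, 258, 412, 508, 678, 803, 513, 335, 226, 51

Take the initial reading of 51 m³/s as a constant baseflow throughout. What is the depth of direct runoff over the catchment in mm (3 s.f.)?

d ≈ 35.4 mm

Direct runoff: 0.0, 13.0, 77.0, 203.0, 207.0, 361.0, 457.0, 627.0, 752.0, 462.0, 284.0, 175.0, 0.0 m³/s; ΣQ_DR = 3618 m³/s.
V = ΣQ_DR · Δt = 3618 × 21600 s = 7.815 × 10^7 m³.
Over A = 2210 km², depth = V / A = 35.4 mm.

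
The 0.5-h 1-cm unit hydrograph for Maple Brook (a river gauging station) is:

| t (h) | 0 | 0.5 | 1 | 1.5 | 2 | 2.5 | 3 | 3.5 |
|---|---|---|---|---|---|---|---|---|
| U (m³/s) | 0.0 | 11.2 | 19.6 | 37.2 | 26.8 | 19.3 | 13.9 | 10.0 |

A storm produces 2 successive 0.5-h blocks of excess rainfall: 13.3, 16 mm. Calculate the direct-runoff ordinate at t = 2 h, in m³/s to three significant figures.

By discrete convolution, Q_j = Σ (P_i / 10 mm) · U_{j−i}.
At t = 2 h (j=4): Q = (13.3/10)·26.8 + (16/10)·37.2 = 95.2 m³/s.

Q ≈ 95.2 m³/s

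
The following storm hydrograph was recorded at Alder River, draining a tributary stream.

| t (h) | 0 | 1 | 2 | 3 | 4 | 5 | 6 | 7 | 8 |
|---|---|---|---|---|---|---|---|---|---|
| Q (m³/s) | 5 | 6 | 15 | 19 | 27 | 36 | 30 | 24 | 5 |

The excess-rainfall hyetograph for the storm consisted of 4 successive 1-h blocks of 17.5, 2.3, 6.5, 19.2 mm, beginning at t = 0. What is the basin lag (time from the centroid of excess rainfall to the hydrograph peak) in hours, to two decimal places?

Centroid of excess rainfall: t_c = Σ P_i·t̄_i / ΣP_i = 2.1022 h (block centres at 0.5, 1.5, 2.5, 3.5 h).
Hydrograph peak occurs at t = 5 h, so basin lag t_L = 5 − 2.1022 = 2.90 h.

t_L ≈ 2.90 h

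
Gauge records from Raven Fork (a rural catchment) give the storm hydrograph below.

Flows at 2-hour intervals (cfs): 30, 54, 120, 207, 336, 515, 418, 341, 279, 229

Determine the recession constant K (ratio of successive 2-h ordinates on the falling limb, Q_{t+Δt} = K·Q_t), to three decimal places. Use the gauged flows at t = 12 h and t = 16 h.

Using the recession-limb readings at t = 12 h and t = 16 h: Q falls from 418 to 279 cfs over 2 intervals.
K = (Q₂/Q₁)^(1/2) = (279/418)^(1/2) = 0.817.

K ≈ 0.817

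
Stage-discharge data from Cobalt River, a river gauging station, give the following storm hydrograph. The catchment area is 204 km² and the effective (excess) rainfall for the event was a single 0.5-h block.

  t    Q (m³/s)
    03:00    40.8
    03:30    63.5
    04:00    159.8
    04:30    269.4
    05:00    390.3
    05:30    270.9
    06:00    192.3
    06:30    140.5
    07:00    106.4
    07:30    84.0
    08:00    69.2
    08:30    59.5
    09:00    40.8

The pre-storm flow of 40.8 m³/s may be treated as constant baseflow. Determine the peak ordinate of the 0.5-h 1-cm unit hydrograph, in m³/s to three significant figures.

U_p ≈ 292 m³/s

Direct runoff: 0.0, 22.7, 119.0, 228.6, 349.5, 230.1, 151.5, 99.7, 65.6, 43.2, 28.4, 18.7, 0.0 m³/s; ΣQ_DR = 1357 m³/s, peak = 349.5 m³/s.
Runoff depth d = ΣQ_DR·Δt / A = 1357 × 1800 / (204 km²) = 11.97 mm.
The 1-cm UH is the DRH scaled by (10 mm)/d, so U_p = 349.5 × 10/11.97 = 292 m³/s.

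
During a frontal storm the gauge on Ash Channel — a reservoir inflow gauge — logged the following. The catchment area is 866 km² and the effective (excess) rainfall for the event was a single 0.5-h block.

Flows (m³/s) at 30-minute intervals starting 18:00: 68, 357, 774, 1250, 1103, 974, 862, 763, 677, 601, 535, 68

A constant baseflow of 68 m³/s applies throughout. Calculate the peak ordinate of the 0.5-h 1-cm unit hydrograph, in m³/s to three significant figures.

U_p ≈ 788 m³/s

Direct runoff: 0.0, 289.0, 706.0, 1182.0, 1035.0, 906.0, 794.0, 695.0, 609.0, 533.0, 467.0, 0.0 m³/s; ΣQ_DR = 7216 m³/s, peak = 1182.0 m³/s.
Runoff depth d = ΣQ_DR·Δt / A = 7216 × 1800 / (866 km²) = 15.00 mm.
The 1-cm UH is the DRH scaled by (10 mm)/d, so U_p = 1182.0 × 10/15.00 = 788 m³/s.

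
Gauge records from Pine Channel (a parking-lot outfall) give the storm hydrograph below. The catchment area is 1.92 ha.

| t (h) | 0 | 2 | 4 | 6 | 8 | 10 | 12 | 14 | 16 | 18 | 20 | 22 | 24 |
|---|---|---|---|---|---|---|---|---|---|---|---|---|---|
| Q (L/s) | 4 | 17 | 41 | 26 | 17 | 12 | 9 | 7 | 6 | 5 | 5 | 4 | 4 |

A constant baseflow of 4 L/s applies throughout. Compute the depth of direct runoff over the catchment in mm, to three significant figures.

d ≈ 39.4 mm

Direct runoff: 0.0, 13.0, 37.0, 22.0, 13.0, 8.0, 5.0, 3.0, 2.0, 1.0, 1.0, 0.0, 0.0 L/s; ΣQ_DR = 105.0 L/s.
V = ΣQ_DR · Δt = 105.0 × 7200 s = 7.560 × 10^5 L.
Over A = 1.92 ha, depth = V / A = 39.4 mm.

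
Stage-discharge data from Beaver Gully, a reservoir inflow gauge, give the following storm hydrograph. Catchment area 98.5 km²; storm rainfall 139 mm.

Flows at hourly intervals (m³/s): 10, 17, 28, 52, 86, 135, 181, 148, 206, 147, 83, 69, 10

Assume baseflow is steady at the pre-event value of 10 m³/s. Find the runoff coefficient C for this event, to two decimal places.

ΣQ_DR = 1042 m³/s; V = ΣQ_DR·Δt = 3.751 × 10^6 m³.
Runoff depth d = V / A = 38.08 mm.
C = d / P = 38.08 / 139 = 0.27.

C ≈ 0.27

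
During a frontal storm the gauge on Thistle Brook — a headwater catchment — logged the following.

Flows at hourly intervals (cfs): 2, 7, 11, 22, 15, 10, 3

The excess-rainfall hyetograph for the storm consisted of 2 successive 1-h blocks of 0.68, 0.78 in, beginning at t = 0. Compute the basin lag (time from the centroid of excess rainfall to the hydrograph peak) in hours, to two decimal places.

t_L ≈ 1.97 h

Centroid of excess rainfall: t_c = Σ P_i·t̄_i / ΣP_i = 1.0342 h (block centres at 0.5, 1.5 h).
Hydrograph peak occurs at t = 3 h, so basin lag t_L = 3 − 1.0342 = 1.97 h.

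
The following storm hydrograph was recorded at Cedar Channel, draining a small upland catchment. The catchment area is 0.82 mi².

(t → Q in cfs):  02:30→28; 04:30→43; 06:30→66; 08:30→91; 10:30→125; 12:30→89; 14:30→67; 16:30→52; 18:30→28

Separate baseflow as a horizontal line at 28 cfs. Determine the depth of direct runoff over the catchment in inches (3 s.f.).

Direct runoff: 0.0, 15.0, 38.0, 63.0, 97.0, 61.0, 39.0, 24.0, 0.0 cfs; ΣQ_DR = 337.0 cfs.
V = ΣQ_DR · Δt = 337.0 × 7200 s = 2.426 × 10^6 ft³.
Over A = 0.82 mi², depth = V / A = 1.27 in.

d ≈ 1.27 in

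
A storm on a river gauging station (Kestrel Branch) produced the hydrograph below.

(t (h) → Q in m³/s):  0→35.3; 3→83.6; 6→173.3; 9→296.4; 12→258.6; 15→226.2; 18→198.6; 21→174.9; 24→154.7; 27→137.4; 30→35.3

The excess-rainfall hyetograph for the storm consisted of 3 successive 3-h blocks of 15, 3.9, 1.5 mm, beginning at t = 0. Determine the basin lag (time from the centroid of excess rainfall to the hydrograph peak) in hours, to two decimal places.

t_L ≈ 6.49 h

Centroid of excess rainfall: t_c = Σ P_i·t̄_i / ΣP_i = 2.5147 h (block centres at 1.5, 4.5, 7.5 h).
Hydrograph peak occurs at t = 9 h, so basin lag t_L = 9 − 2.5147 = 6.49 h.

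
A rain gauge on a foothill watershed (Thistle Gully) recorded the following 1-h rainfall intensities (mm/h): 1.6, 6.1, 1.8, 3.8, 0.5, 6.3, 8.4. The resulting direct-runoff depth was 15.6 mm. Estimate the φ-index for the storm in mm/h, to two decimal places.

φ ≈ 2.25 mm/h

Only the 4 blocks with intensity above φ contribute runoff: 6.1, 3.8, 6.3, 8.4 mm/h.
Σ(I−φ)·Δt = d  ⇒  (6.1+3.8+6.3+8.4 − 4φ)·1 = 15.6
φ = (24.60 − 15.6/1) / 4 = 2.25 mm/h.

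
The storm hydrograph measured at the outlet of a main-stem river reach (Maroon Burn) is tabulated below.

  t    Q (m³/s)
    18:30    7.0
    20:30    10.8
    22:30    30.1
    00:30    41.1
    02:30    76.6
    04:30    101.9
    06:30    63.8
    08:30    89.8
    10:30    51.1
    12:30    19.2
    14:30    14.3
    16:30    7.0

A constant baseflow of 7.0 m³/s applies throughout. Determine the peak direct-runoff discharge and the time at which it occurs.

Q_p = 94.9 m³/s at t = 04:30

Subtracting baseflow gives direct-runoff ordinates: 0.0, 3.8, 23.1, 34.1, 69.6, 94.9, 56.8, 82.8, 44.1, 12.2, 7.3, 0.0 m³/s.
The maximum is 94.9 m³/s, occurring at the reading for t = 04:30.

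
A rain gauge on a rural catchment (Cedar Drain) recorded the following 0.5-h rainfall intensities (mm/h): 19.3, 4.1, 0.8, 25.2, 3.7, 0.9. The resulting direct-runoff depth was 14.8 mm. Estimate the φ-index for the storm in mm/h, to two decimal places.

Only the 2 blocks with intensity above φ contribute runoff: 19.3, 25.2 mm/h.
Σ(I−φ)·Δt = d  ⇒  (19.3+25.2 − 2φ)·0.5 = 14.8
φ = (44.50 − 14.8/0.5) / 2 = 7.45 mm/h.

φ ≈ 7.45 mm/h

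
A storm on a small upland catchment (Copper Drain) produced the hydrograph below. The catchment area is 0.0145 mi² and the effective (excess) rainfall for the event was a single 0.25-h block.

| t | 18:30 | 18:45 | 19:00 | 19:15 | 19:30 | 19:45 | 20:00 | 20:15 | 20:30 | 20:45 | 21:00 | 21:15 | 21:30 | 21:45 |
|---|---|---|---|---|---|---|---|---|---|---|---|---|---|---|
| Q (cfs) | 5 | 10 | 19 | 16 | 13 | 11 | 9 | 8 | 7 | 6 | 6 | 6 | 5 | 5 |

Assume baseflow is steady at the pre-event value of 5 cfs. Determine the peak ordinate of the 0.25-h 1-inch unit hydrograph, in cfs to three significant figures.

U_p ≈ 9.36 cfs

Direct runoff: 0.0, 5.0, 14.0, 11.0, 8.0, 6.0, 4.0, 3.0, 2.0, 1.0, 1.0, 1.0, 0.0, 0.0 cfs; ΣQ_DR = 56.00 cfs, peak = 14.0 cfs.
Runoff depth d = ΣQ_DR·Δt / A = 56.00 × 900 / (0.0145 mi²) = 1.496 in.
The 1-inch UH is the DRH scaled by (1 in)/d, so U_p = 14.0 × 1/1.496 = 9.36 cfs.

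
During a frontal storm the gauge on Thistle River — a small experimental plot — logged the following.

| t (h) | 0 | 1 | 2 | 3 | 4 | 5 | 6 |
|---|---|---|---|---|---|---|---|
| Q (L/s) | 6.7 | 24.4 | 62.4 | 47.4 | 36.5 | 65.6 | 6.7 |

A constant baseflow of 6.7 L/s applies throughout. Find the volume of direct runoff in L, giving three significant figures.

Direct-runoff ordinates (Q − Q_b): 0.0, 17.7, 55.7, 40.7, 29.8, 58.9, 0.0 L/s.
ΣQ_DR = 202.8 L/s.
With Δt = 1 h = 3600 s, V = ΣQ_DR · Δt = 202.8 × 3600 = 7.30 × 10^5 L.

V ≈ 7.30 × 10^5 L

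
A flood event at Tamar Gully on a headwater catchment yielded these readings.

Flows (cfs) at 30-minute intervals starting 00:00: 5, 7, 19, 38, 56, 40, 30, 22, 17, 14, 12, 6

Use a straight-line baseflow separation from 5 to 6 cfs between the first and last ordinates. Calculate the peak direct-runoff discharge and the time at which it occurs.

Q_p = 50.64 cfs at t = 02:00

Subtracting baseflow gives direct-runoff ordinates: 0.00, 1.91, 13.82, 32.73, 50.64, 34.55, 24.45, 16.36, 11.27, 8.18, 6.09, 0.00 cfs.
The maximum is 50.64 cfs, occurring at the reading for t = 02:00.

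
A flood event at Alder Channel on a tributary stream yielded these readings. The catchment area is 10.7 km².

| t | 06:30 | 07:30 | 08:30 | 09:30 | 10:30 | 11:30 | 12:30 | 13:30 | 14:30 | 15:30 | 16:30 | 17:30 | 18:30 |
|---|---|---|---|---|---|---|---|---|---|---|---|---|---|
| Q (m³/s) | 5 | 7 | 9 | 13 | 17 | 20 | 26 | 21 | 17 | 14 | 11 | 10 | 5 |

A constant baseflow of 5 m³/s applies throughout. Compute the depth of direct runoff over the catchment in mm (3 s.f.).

d ≈ 37.0 mm

Direct runoff: 0.0, 2.0, 4.0, 8.0, 12.0, 15.0, 21.0, 16.0, 12.0, 9.0, 6.0, 5.0, 0.0 m³/s; ΣQ_DR = 110.0 m³/s.
V = ΣQ_DR · Δt = 110.0 × 3600 s = 3.960 × 10^5 m³.
Over A = 10.7 km², depth = V / A = 37.0 mm.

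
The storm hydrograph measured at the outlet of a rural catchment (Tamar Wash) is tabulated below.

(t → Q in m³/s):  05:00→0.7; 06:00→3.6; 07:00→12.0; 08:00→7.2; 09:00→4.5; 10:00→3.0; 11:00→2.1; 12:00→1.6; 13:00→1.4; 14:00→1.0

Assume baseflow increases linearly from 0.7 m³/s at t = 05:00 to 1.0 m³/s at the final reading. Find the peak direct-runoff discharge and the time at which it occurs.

Q_p = 11.23 m³/s at t = 07:00

Subtracting baseflow gives direct-runoff ordinates: 0.00, 2.87, 11.23, 6.40, 3.67, 2.13, 1.20, 0.67, 0.43, 0.00 m³/s.
The maximum is 11.23 m³/s, occurring at the reading for t = 07:00.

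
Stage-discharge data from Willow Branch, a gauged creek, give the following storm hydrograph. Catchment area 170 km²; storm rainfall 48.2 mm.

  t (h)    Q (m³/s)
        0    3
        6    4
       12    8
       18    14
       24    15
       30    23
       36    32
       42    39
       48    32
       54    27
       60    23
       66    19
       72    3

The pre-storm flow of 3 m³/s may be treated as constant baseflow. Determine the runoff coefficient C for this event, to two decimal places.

C ≈ 0.54

ΣQ_DR = 203.0 m³/s; V = ΣQ_DR·Δt = 4.385 × 10^6 m³.
Runoff depth d = V / A = 25.79 mm.
C = d / P = 25.79 / 48.2 = 0.54.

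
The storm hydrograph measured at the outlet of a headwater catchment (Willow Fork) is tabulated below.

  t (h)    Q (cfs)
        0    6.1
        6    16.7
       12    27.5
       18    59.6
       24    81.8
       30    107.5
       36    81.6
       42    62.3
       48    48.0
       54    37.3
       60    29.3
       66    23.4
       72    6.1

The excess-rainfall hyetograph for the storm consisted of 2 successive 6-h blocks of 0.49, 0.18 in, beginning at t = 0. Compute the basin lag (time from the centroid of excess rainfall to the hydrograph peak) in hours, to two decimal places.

Centroid of excess rainfall: t_c = Σ P_i·t̄_i / ΣP_i = 4.6119 h (block centres at 3, 9 h).
Hydrograph peak occurs at t = 30 h, so basin lag t_L = 30 − 4.6119 = 25.39 h.

t_L ≈ 25.39 h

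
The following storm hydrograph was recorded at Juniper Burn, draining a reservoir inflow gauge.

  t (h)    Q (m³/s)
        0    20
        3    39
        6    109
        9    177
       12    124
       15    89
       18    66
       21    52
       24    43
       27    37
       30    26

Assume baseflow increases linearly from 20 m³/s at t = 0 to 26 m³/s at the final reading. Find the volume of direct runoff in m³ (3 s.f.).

V ≈ 5.71 × 10^6 m³

Direct-runoff ordinates (Q − Q_b): 0.00, 18.40, 87.80, 155.20, 101.60, 66.00, 42.40, 27.80, 18.20, 11.60, 0.00 m³/s.
ΣQ_DR = 529.0 m³/s.
With Δt = 3 h = 10800 s, V = ΣQ_DR · Δt = 529.0 × 10800 = 5.71 × 10^6 m³.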